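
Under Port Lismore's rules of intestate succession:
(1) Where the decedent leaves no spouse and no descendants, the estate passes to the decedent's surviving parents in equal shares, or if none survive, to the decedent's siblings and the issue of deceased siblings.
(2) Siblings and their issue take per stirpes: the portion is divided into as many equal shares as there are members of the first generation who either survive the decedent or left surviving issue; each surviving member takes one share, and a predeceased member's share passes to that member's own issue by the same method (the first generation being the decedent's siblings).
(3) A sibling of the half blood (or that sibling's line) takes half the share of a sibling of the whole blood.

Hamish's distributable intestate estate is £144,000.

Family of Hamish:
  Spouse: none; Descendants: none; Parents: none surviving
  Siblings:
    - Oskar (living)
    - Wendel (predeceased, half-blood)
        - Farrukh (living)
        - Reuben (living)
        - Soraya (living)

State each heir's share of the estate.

The entire £144,000 passes to the siblings and their issue.
Counting each half-blood sibling's line as half a unit, there are 3/2 units in £144,000, so one unit is £96,000. Whole-blood lines (Oskar) take £96,000 each; half-blood lines (Wendel) take £48,000 each.
Wendel's share (£48,000) is divided into 3 shares of £16,000: Farrukh, Reuben, and Soraya each take £16,000.

Oskar: £96,000; Farrukh: £16,000; Reuben: £16,000; Soraya: £16,000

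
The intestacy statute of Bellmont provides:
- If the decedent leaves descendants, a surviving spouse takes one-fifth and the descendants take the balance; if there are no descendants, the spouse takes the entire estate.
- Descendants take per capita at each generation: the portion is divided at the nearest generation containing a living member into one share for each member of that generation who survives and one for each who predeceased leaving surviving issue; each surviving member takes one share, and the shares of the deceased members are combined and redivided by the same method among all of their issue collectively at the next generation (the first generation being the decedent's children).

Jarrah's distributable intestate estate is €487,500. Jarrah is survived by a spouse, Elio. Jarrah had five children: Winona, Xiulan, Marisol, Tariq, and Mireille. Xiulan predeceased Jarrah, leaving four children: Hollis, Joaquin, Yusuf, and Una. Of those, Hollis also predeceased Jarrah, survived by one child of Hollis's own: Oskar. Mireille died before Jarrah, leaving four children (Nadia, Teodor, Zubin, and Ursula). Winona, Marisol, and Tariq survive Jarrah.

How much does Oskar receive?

Oskar receives €19,500.

Elio takes one-fifth of €487,500 = €97,500. The remaining €390,000 passes to the descendants.
The descendants' portion (€390,000) is divided at the children's generation into 5 shares of €78,000. Winona, Marisol, and Tariq each take €78,000. The 2 shares of the deceased (Xiulan and Mireille) are combined into a pool of €156,000.
That pool (€156,000) is divided at the grandchildren's generation into 8 shares of €19,500. Joaquin, Yusuf, Una, Nadia, Teodor, Zubin, and Ursula each take €19,500. The remaining share for the deceased Hollis (€19,500) is carried to the next generation.
That pool (€19,500) passes entirely to Oskar, the sole taker at the great-grandchildren's generation.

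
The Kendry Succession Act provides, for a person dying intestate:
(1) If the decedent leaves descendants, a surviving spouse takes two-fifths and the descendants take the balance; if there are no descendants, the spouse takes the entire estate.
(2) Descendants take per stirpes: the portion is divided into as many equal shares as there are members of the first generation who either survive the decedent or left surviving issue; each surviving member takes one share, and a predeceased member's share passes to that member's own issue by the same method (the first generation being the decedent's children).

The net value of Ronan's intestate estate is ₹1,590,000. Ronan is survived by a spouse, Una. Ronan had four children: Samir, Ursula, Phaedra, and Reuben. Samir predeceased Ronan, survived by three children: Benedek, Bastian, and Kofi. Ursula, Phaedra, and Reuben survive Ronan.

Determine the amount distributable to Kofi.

Una takes two-fifths of ₹1,590,000 = ₹636,000. The remaining ₹954,000 passes to the descendants.
The descendants' portion (₹954,000) is divided into 4 shares of ₹238,500: Ursula, Phaedra, and Reuben each take ₹238,500; Samir's ₹238,500 share passes to Samir's issue.
Samir's share (₹238,500) is divided into 3 shares of ₹79,500: Benedek, Bastian, and Kofi each take ₹79,500.

Kofi receives ₹79,500.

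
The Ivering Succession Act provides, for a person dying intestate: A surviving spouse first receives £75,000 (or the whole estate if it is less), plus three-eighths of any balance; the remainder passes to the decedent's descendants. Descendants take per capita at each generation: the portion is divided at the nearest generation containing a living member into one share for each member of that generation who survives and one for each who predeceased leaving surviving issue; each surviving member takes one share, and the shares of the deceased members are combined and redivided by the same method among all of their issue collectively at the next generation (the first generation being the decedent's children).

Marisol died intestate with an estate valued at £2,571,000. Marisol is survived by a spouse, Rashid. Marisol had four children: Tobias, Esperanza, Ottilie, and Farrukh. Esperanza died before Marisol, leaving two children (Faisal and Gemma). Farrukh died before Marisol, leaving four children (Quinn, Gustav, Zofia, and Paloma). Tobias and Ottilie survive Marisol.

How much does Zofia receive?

Zofia receives £130,000.

Rashid first takes £75,000, leaving a balance of £2,496,000. Rashid then takes three-eighths of the balance (£936,000), for a total of £1,011,000. The remaining £1,560,000 passes to the descendants.
The descendants' portion (£1,560,000) is divided at the children's generation into 4 shares of £390,000. Tobias and Ottilie each take £390,000. The 2 shares of the deceased (Esperanza and Farrukh) are combined into a pool of £780,000.
That pool (£780,000) is divided at the grandchildren's generation equally among Faisal, Gemma, Quinn, Gustav, Zofia, and Paloma: £130,000 each.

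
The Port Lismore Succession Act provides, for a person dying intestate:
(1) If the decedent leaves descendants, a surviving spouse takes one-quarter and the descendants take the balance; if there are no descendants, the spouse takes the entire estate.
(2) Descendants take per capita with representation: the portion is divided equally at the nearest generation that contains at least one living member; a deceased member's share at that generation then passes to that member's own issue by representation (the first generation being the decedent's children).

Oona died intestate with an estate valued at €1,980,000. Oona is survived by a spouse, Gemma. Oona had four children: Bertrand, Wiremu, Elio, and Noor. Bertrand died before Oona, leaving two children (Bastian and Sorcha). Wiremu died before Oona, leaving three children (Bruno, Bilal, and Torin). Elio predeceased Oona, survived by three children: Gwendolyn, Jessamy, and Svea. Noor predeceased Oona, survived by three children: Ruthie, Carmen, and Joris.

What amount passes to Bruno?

Bruno receives €135,000.

Gemma takes one-quarter of €1,980,000 = €495,000. The remaining €1,485,000 passes to the descendants.
No child survives, so the initial division is made at the grandchildren's generation.
The descendants' portion (€1,485,000) is divided into 11 shares of €135,000: Bastian, Sorcha, Bruno, Bilal, Torin, Gwendolyn, Jessamy, Svea, Ruthie, Carmen, and Joris each take €135,000.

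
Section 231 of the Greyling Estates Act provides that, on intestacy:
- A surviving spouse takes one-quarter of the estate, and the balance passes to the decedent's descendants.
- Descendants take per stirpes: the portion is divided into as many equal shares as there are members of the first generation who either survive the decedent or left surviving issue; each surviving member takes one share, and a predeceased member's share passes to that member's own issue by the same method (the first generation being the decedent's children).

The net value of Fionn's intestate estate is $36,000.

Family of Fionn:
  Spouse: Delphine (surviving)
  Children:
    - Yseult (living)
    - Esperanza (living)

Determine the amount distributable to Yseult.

Delphine takes one-quarter of $36,000 = $9,000. The remaining $27,000 passes to the descendants.
The descendants' portion ($27,000) is divided into 2 shares of $13,500: Yseult and Esperanza each take $13,500.

Yseult receives $13,500.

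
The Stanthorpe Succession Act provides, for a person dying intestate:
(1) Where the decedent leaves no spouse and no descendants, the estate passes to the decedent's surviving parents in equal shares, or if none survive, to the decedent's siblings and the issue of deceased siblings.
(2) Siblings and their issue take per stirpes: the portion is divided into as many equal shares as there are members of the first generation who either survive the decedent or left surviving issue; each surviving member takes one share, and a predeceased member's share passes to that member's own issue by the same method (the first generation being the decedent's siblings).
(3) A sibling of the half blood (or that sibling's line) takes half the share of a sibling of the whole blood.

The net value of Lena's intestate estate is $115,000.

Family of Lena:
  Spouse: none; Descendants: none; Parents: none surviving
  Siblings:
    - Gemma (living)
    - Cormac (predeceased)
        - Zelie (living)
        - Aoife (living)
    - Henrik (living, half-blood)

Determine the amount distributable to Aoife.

The entire $115,000 passes to the siblings and their issue.
Counting each half-blood sibling's line as half a unit, there are 5/2 units in $115,000, so one unit is $46,000. Whole-blood lines (Gemma and Cormac) take $46,000 each; half-blood lines (Henrik) take $23,000 each.
Cormac's share ($46,000) is divided into 2 shares of $23,000: Zelie and Aoife each take $23,000.

Aoife receives $23,000.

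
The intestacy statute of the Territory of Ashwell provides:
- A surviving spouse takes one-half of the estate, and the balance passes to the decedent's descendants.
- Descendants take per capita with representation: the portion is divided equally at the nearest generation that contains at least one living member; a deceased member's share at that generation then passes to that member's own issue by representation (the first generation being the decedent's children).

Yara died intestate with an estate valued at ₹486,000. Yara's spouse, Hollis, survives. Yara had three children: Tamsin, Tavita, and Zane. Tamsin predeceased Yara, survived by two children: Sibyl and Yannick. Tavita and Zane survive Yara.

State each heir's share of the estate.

Hollis: ₹243,000; Sibyl: ₹40,500; Yannick: ₹40,500; Tavita: ₹81,000; Zane: ₹81,000

Hollis takes one-half of ₹486,000 = ₹243,000. The remaining ₹243,000 passes to the descendants.
The descendants' portion (₹243,000) is divided into 3 shares of ₹81,000: Tavita and Zane each take ₹81,000; Tamsin's ₹81,000 share passes to Tamsin's issue.
Tamsin's share (₹81,000) is divided into 2 shares of ₹40,500: Sibyl and Yannick each take ₹40,500.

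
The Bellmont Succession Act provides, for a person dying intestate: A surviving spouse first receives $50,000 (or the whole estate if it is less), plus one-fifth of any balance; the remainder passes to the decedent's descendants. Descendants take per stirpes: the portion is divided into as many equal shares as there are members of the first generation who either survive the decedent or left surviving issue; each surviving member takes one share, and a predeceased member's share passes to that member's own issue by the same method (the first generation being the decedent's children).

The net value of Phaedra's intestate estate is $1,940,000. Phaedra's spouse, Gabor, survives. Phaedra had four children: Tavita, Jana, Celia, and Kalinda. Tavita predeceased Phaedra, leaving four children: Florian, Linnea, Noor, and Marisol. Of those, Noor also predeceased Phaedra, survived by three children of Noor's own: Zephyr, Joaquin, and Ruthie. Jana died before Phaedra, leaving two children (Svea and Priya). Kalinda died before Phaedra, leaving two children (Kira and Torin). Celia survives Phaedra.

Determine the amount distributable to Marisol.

Gabor first takes $50,000, leaving a balance of $1,890,000. Gabor then takes one-fifth of the balance ($378,000), for a total of $428,000. The remaining $1,512,000 passes to the descendants.
The descendants' portion ($1,512,000) is divided into 4 shares of $378,000: Celia takes $378,000; Tavita's $378,000 share passes to Tavita's issue; Jana's $378,000 share passes to Jana's issue; Kalinda's $378,000 share passes to Kalinda's issue.
Tavita's share ($378,000) is divided into 4 shares of $94,500: Florian, Linnea, and Marisol each take $94,500; Noor's $94,500 share passes to Noor's issue.
Noor's share ($94,500) is divided into 3 shares of $31,500: Zephyr, Joaquin, and Ruthie each take $31,500.
Jana's share ($378,000) is divided into 2 shares of $189,000: Svea and Priya each take $189,000.
Kalinda's share ($378,000) is divided into 2 shares of $189,000: Kira and Torin each take $189,000.

Marisol receives $94,500.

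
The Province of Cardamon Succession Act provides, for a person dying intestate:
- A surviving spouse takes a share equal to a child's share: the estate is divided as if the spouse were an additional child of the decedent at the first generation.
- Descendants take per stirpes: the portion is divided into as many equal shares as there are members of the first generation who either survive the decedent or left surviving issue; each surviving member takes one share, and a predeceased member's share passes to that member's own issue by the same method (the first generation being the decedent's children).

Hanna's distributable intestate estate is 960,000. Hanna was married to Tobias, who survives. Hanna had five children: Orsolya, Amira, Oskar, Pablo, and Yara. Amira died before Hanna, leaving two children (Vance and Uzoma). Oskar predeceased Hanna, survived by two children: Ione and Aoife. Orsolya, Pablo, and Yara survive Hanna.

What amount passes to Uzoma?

Uzoma receives 80,000.

The spouse counts as an additional share at the children's level, so there are 6 primary shares of 160,000. Tobias takes one such share (160,000).
The children's combined portion (800,000) is divided into 5 shares of 160,000: Orsolya, Pablo, and Yara each take 160,000; Amira's 160,000 share passes to Amira's issue; Oskar's 160,000 share passes to Oskar's issue.
Amira's share (160,000) is divided into 2 shares of 80,000: Vance and Uzoma each take 80,000.
Oskar's share (160,000) is divided into 2 shares of 80,000: Ione and Aoife each take 80,000.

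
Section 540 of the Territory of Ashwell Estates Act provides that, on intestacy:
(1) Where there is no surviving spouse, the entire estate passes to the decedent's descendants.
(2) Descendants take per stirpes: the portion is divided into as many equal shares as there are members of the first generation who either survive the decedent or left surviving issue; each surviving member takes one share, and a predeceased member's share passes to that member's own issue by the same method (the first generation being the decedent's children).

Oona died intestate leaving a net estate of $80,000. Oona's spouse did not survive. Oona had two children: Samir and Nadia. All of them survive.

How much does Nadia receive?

Nadia receives $40,000.

The entire $80,000 passes to the descendants.
That amount ($80,000) is divided into 2 shares of $40,000: Samir and Nadia each take $40,000.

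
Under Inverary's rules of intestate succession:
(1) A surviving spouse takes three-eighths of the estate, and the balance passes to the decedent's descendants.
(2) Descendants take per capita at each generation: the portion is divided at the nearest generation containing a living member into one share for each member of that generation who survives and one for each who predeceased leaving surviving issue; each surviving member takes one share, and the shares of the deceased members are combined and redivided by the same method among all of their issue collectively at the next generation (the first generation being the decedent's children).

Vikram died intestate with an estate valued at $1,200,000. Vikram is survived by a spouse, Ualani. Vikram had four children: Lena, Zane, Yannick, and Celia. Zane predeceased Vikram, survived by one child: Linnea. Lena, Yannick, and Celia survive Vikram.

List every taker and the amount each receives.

Ualani takes three-eighths of $1,200,000 = $450,000. The remaining $750,000 passes to the descendants.
The descendants' portion ($750,000) is divided at the children's generation into 4 shares of $187,500. Lena, Yannick, and Celia each take $187,500. The remaining share for the deceased Zane ($187,500) is carried to the next generation.
That pool ($187,500) passes entirely to Linnea, the sole taker at the grandchildren's generation.

Ualani: $450,000; Lena: $187,500; Linnea: $187,500; Yannick: $187,500; Celia: $187,500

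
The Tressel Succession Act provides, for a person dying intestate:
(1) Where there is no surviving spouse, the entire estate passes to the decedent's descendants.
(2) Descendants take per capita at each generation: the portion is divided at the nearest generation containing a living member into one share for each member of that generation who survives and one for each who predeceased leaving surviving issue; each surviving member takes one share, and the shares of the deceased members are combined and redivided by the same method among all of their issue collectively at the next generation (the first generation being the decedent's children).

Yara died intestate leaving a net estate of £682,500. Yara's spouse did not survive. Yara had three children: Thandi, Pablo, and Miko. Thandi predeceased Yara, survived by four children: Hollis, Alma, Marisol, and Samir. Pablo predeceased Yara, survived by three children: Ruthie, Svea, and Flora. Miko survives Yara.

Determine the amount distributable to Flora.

The entire £682,500 passes to the descendants.
That amount (£682,500) is divided at the children's generation into 3 shares of £227,500. Miko takes £227,500. The 2 shares of the deceased (Thandi and Pablo) are combined into a pool of £455,000.
That pool (£455,000) is divided at the grandchildren's generation equally among Hollis, Alma, Marisol, Samir, Ruthie, Svea, and Flora: £65,000 each.

Flora receives £65,000.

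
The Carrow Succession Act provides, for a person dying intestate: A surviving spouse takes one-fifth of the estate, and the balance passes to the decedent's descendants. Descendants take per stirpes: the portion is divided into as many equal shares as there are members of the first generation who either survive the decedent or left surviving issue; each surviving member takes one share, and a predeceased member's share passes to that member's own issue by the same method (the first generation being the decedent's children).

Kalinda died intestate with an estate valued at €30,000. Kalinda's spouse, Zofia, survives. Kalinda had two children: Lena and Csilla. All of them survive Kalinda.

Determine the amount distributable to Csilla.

Zofia takes one-fifth of €30,000 = €6,000. The remaining €24,000 passes to the descendants.
The descendants' portion (€24,000) is divided into 2 shares of €12,000: Lena and Csilla each take €12,000.

Csilla receives €12,000.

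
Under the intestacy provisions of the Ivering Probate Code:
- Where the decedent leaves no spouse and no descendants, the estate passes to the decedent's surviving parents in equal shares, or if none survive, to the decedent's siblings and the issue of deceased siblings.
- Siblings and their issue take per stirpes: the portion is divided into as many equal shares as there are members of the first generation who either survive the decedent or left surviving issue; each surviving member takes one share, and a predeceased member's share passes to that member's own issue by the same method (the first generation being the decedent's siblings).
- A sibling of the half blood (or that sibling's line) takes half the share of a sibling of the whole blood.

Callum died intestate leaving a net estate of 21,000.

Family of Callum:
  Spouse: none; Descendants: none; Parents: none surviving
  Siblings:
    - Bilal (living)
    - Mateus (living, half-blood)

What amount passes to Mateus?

Mateus receives 7,000.

The entire 21,000 passes to the siblings and their issue.
Counting each half-blood sibling's line as half a unit, there are 3/2 units in 21,000, so one unit is 14,000. Whole-blood lines (Bilal) take 14,000 each; half-blood lines (Mateus) take 7,000 each.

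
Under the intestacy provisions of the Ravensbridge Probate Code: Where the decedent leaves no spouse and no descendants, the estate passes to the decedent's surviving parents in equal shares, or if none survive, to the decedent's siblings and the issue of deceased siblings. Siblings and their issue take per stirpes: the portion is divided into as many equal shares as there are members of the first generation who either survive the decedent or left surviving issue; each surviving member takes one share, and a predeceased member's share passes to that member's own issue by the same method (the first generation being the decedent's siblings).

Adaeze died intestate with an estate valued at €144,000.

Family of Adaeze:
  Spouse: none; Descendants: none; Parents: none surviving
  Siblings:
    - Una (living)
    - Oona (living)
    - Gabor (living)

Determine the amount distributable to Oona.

Oona receives €48,000.

The entire €144,000 passes to the siblings and their issue.
That amount (€144,000) is divided into 3 shares of €48,000: Una, Oona, and Gabor each take €48,000.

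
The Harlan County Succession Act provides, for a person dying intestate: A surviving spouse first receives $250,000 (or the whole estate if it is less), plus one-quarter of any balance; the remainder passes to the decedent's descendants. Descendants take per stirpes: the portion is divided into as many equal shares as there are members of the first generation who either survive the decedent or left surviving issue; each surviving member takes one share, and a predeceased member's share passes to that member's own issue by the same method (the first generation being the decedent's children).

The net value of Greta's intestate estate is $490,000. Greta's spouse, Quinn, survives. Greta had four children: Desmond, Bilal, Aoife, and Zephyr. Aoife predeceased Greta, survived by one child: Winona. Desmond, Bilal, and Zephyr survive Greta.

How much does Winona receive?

Winona receives $45,000.

Quinn first takes $250,000, leaving a balance of $240,000. Quinn then takes one-quarter of the balance ($60,000), for a total of $310,000. The remaining $180,000 passes to the descendants.
The descendants' portion ($180,000) is divided into 4 shares of $45,000: Desmond, Bilal, and Zephyr each take $45,000; Aoife's $45,000 share passes to Aoife's issue.
Aoife's share ($45,000) passes entirely to Winona.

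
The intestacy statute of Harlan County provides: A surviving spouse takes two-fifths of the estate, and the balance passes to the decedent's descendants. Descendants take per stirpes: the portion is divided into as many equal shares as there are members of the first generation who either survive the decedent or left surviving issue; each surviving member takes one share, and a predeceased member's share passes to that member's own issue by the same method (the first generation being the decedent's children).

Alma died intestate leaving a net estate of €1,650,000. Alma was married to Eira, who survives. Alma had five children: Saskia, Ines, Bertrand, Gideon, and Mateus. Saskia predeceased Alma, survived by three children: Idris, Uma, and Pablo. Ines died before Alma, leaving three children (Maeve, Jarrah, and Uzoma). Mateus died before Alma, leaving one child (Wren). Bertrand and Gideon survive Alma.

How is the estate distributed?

Eira: €660,000; Idris: €66,000; Uma: €66,000; Pablo: €66,000; Maeve: €66,000; Jarrah: €66,000; Uzoma: €66,000; Bertrand: €198,000; Gideon: €198,000; Wren: €198,000

Eira takes two-fifths of €1,650,000 = €660,000. The remaining €990,000 passes to the descendants.
The descendants' portion (€990,000) is divided into 5 shares of €198,000: Bertrand and Gideon each take €198,000; Saskia's €198,000 share passes to Saskia's issue; Ines's €198,000 share passes to Ines's issue; Mateus's €198,000 share passes to Mateus's issue.
Saskia's share (€198,000) is divided into 3 shares of €66,000: Idris, Uma, and Pablo each take €66,000.
Ines's share (€198,000) is divided into 3 shares of €66,000: Maeve, Jarrah, and Uzoma each take €66,000.
Mateus's share (€198,000) passes entirely to Wren.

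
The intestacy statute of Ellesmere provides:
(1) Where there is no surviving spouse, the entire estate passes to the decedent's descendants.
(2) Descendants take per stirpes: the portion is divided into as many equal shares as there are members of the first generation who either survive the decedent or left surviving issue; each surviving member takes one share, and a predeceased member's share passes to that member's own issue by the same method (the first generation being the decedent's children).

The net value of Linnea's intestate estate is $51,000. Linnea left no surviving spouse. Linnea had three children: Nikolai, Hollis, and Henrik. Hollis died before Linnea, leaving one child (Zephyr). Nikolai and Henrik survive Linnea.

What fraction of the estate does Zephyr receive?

The entire $51,000 passes to the descendants.
That amount ($51,000) is divided into 3 shares of $17,000: Nikolai and Henrik each take $17,000; Hollis's $17,000 share passes to Hollis's issue.
Hollis's share ($17,000) passes entirely to Zephyr.

Zephyr receives 1/3 of the estate.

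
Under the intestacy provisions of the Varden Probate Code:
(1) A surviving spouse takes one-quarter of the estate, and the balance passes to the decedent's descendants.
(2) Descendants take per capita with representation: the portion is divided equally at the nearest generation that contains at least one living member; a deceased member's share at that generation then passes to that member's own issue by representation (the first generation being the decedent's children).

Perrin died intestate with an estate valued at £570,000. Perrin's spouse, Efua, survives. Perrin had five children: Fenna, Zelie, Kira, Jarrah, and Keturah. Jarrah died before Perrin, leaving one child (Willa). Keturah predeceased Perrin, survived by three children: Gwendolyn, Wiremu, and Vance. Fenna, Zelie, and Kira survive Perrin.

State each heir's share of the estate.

Efua takes one-quarter of £570,000 = £142,500. The remaining £427,500 passes to the descendants.
The descendants' portion (£427,500) is divided into 5 shares of £85,500: Fenna, Zelie, and Kira each take £85,500; Jarrah's £85,500 share passes to Jarrah's issue; Keturah's £85,500 share passes to Keturah's issue.
Jarrah's share (£85,500) passes entirely to Willa.
Keturah's share (£85,500) is divided into 3 shares of £28,500: Gwendolyn, Wiremu, and Vance each take £28,500.

Efua: £142,500; Fenna: £85,500; Zelie: £85,500; Kira: £85,500; Willa: £85,500; Gwendolyn: £28,500; Wiremu: £28,500; Vance: £28,500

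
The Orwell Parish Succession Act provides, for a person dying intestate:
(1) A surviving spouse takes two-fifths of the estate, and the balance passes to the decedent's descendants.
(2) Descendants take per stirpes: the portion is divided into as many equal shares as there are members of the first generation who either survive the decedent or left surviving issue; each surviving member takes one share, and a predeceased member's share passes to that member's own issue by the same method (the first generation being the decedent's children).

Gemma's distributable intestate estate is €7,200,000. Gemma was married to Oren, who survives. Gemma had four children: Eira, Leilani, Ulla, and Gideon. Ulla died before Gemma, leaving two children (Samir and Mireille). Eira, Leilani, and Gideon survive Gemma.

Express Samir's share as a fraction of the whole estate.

Oren takes two-fifths of €7,200,000 = €2,880,000. The remaining €4,320,000 passes to the descendants.
The descendants' portion (€4,320,000) is divided into 4 shares of €1,080,000: Eira, Leilani, and Gideon each take €1,080,000; Ulla's €1,080,000 share passes to Ulla's issue.
Ulla's share (€1,080,000) is divided into 2 shares of €540,000: Samir and Mireille each take €540,000.

Samir receives 3/40 of the estate.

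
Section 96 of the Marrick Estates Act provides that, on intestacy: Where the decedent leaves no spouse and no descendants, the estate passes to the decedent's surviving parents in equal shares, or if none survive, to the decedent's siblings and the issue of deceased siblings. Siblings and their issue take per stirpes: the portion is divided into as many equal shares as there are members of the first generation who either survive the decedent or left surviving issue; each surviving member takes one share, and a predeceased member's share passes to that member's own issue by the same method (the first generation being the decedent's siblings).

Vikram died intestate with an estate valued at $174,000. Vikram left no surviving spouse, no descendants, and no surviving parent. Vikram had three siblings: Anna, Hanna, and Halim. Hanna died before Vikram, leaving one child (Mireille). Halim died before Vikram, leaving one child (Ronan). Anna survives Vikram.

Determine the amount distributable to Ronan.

The entire $174,000 passes to the siblings and their issue.
That amount ($174,000) is divided into 3 shares of $58,000: Anna takes $58,000; Hanna's $58,000 share passes to Hanna's issue; Halim's $58,000 share passes to Halim's issue.
Hanna's share ($58,000) passes entirely to Mireille.
Halim's share ($58,000) passes entirely to Ronan.

Ronan receives $58,000.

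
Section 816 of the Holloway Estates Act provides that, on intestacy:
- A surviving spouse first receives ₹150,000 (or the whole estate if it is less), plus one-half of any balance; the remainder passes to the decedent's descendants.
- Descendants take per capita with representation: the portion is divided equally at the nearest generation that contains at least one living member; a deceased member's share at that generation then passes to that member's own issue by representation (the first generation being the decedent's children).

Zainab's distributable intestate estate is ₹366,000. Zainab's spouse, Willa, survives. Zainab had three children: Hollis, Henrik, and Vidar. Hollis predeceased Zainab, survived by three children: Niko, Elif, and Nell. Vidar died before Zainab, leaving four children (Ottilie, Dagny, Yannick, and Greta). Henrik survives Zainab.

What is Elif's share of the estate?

Willa first takes ₹150,000, leaving a balance of ₹216,000. Willa then takes one-half of the balance (₹108,000), for a total of ₹258,000. The remaining ₹108,000 passes to the descendants.
The descendants' portion (₹108,000) is divided into 3 shares of ₹36,000: Henrik takes ₹36,000; Hollis's ₹36,000 share passes to Hollis's issue; Vidar's ₹36,000 share passes to Vidar's issue.
Hollis's share (₹36,000) is divided into 3 shares of ₹12,000: Niko, Elif, and Nell each take ₹12,000.
Vidar's share (₹36,000) is divided into 4 shares of ₹9,000: Ottilie, Dagny, Yannick, and Greta each take ₹9,000.

Elif receives ₹12,000.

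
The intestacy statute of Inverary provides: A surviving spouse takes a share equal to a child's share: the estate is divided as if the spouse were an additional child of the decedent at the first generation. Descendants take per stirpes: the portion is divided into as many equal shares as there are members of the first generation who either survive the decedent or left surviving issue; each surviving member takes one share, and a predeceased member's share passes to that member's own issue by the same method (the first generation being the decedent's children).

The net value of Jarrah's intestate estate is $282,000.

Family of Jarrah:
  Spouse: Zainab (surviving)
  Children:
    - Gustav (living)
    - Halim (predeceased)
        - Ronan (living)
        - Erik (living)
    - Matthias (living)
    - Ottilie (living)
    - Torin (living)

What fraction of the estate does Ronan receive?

The spouse counts as an additional share at the children's level, so there are 6 primary shares of $47,000. Zainab takes one such share ($47,000).
The children's combined portion ($235,000) is divided into 5 shares of $47,000: Gustav, Matthias, Ottilie, and Torin each take $47,000; Halim's $47,000 share passes to Halim's issue.
Halim's share ($47,000) is divided into 2 shares of $23,500: Ronan and Erik each take $23,500.

Ronan receives 1/12 of the estate.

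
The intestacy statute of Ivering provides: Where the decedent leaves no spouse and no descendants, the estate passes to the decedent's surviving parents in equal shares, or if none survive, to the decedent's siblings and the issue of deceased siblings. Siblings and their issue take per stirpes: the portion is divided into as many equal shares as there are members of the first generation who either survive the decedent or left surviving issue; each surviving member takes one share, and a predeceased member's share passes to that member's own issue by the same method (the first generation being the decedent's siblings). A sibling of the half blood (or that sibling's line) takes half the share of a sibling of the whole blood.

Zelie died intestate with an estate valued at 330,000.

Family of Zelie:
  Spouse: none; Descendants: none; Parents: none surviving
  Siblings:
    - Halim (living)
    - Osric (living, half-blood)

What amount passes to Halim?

Halim receives 220,000.

The entire 330,000 passes to the siblings and their issue.
Counting each half-blood sibling's line as half a unit, there are 3/2 units in 330,000, so one unit is 220,000. Whole-blood lines (Halim) take 220,000 each; half-blood lines (Osric) take 110,000 each.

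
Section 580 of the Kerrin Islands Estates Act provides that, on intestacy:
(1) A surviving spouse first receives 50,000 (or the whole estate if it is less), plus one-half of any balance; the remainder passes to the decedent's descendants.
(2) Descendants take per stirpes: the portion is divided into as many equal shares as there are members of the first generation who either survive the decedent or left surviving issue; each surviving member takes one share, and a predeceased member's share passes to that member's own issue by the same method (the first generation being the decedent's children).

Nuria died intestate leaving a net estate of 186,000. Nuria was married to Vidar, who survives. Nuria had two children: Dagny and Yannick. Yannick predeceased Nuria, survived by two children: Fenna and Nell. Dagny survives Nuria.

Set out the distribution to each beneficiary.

Vidar: 118,000; Dagny: 34,000; Fenna: 17,000; Nell: 17,000

Vidar first takes 50,000, leaving a balance of 136,000. Vidar then takes one-half of the balance (68,000), for a total of 118,000. The remaining 68,000 passes to the descendants.
The descendants' portion (68,000) is divided into 2 shares of 34,000: Dagny takes 34,000; Yannick's 34,000 share passes to Yannick's issue.
Yannick's share (34,000) is divided into 2 shares of 17,000: Fenna and Nell each take 17,000.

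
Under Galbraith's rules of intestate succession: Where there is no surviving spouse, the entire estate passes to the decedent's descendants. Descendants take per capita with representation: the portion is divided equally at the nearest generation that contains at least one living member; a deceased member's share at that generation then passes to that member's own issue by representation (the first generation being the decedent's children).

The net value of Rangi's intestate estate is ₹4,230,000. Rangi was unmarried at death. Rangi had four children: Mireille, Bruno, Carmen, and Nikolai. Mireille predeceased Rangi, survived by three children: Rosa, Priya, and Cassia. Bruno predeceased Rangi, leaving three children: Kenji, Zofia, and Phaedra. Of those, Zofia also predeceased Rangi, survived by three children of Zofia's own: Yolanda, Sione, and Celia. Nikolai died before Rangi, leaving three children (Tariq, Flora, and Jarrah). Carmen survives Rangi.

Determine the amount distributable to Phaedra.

The entire ₹4,230,000 passes to the descendants.
That amount (₹4,230,000) is divided into 4 shares of ₹1,057,500: Carmen takes ₹1,057,500; Mireille's ₹1,057,500 share passes to Mireille's issue; Bruno's ₹1,057,500 share passes to Bruno's issue; Nikolai's ₹1,057,500 share passes to Nikolai's issue.
Mireille's share (₹1,057,500) is divided into 3 shares of ₹352,500: Rosa, Priya, and Cassia each take ₹352,500.
Bruno's share (₹1,057,500) is divided into 3 shares of ₹352,500: Kenji and Phaedra each take ₹352,500; Zofia's ₹352,500 share passes to Zofia's issue.
Zofia's share (₹352,500) is divided into 3 shares of ₹117,500: Yolanda, Sione, and Celia each take ₹117,500.
Nikolai's share (₹1,057,500) is divided into 3 shares of ₹352,500: Tariq, Flora, and Jarrah each take ₹352,500.

Phaedra receives ₹352,500.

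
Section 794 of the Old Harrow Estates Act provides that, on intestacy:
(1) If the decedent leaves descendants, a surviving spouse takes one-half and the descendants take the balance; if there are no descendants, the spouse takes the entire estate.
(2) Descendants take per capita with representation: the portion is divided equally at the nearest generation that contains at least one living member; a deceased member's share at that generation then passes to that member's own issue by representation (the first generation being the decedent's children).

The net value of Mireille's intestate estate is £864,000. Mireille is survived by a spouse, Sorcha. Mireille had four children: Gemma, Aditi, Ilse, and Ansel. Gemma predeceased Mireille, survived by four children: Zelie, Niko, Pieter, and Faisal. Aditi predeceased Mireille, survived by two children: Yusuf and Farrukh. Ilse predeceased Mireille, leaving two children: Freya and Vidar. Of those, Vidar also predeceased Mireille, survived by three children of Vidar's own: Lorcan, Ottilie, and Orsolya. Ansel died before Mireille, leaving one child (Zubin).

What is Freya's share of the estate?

Freya receives £48,000.

Sorcha takes one-half of £864,000 = £432,000. The remaining £432,000 passes to the descendants.
No child survives, so the initial division is made at the grandchildren's generation.
The descendants' portion (£432,000) is divided into 9 shares of £48,000: Zelie, Niko, Pieter, Faisal, Yusuf, Farrukh, Freya, and Zubin each take £48,000; Vidar's £48,000 share passes to Vidar's issue.
Vidar's share (£48,000) is divided into 3 shares of £16,000: Lorcan, Ottilie, and Orsolya each take £16,000.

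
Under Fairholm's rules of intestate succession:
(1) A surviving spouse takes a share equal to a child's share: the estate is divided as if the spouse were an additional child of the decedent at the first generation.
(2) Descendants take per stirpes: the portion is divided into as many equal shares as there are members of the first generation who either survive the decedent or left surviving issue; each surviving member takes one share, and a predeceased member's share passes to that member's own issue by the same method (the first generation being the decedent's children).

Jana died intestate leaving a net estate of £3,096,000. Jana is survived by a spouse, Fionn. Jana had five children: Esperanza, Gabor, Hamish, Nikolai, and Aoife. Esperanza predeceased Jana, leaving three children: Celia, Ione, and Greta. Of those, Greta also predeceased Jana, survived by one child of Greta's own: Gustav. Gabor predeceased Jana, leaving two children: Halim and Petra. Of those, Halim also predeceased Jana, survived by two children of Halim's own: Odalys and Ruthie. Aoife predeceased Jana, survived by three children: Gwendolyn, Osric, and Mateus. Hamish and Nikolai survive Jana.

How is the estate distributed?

Fionn: £516,000; Celia: £172,000; Ione: £172,000; Gustav: £172,000; Odalys: £129,000; Ruthie: £129,000; Petra: £258,000; Hamish: £516,000; Nikolai: £516,000; Gwendolyn: £172,000; Osric: £172,000; Mateus: £172,000

The spouse counts as an additional share at the children's level, so there are 6 primary shares of £516,000. Fionn takes one such share (£516,000).
The children's combined portion (£2,580,000) is divided into 5 shares of £516,000: Hamish and Nikolai each take £516,000; Esperanza's £516,000 share passes to Esperanza's issue; Gabor's £516,000 share passes to Gabor's issue; Aoife's £516,000 share passes to Aoife's issue.
Esperanza's share (£516,000) is divided into 3 shares of £172,000: Celia and Ione each take £172,000; Greta's £172,000 share passes to Greta's issue.
Greta's share (£172,000) passes entirely to Gustav.
Gabor's share (£516,000) is divided into 2 shares of £258,000: Petra takes £258,000; Halim's £258,000 share passes to Halim's issue.
Halim's share (£258,000) is divided into 2 shares of £129,000: Odalys and Ruthie each take £129,000.
Aoife's share (£516,000) is divided into 3 shares of £172,000: Gwendolyn, Osric, and Mateus each take £172,000.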